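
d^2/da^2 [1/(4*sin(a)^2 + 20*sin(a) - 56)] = (-4*sin(a)^4 - 15*sin(a)^3 - 75*sin(a)^2 - 40*sin(a) + 78)/(4*(sin(a)^2 + 5*sin(a) - 14)^3)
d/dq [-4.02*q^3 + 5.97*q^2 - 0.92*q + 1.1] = -12.06*q^2 + 11.94*q - 0.92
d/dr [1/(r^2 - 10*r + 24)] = 2*(5 - r)/(r^2 - 10*r + 24)^2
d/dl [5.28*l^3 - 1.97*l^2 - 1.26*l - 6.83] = 15.84*l^2 - 3.94*l - 1.26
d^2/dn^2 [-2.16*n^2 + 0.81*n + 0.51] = -4.32000000000000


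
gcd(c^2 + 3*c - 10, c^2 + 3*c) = 1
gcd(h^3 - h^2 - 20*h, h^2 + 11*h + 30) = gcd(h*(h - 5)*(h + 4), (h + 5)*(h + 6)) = 1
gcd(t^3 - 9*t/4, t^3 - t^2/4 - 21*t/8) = t^2 + 3*t/2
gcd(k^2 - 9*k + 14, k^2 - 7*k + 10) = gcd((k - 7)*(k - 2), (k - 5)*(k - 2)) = k - 2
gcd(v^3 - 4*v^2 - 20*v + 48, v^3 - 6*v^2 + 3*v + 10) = v - 2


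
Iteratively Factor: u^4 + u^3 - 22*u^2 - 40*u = (u)*(u^3 + u^2 - 22*u - 40) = u*(u - 5)*(u^2 + 6*u + 8) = u*(u - 5)*(u + 4)*(u + 2)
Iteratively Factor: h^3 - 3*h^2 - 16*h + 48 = (h - 3)*(h^2 - 16) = (h - 3)*(h + 4)*(h - 4)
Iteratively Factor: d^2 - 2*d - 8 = (d + 2)*(d - 4)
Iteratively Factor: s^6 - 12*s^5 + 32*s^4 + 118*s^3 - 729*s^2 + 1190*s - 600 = (s - 5)*(s^5 - 7*s^4 - 3*s^3 + 103*s^2 - 214*s + 120) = (s - 5)^2*(s^4 - 2*s^3 - 13*s^2 + 38*s - 24) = (s - 5)^2*(s - 2)*(s^3 - 13*s + 12) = (s - 5)^2*(s - 3)*(s - 2)*(s^2 + 3*s - 4) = (s - 5)^2*(s - 3)*(s - 2)*(s - 1)*(s + 4)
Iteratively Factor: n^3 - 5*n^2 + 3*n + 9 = (n - 3)*(n^2 - 2*n - 3) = (n - 3)^2*(n + 1)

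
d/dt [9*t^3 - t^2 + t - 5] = 27*t^2 - 2*t + 1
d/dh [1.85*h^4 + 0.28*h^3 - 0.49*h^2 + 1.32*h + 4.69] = 7.4*h^3 + 0.84*h^2 - 0.98*h + 1.32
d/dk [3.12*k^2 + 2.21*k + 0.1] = 6.24*k + 2.21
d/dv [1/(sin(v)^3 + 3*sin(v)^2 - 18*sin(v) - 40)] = 3*(-2*sin(v) + cos(v)^2 + 5)*cos(v)/(sin(v)^3 + 3*sin(v)^2 - 18*sin(v) - 40)^2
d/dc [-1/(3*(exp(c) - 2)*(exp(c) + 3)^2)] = (exp(c) - 1/3)*exp(c)/((exp(c) - 2)^2*(exp(c) + 3)^3)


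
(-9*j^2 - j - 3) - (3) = -9*j^2 - j - 6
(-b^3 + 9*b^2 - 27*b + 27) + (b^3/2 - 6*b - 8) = -b^3/2 + 9*b^2 - 33*b + 19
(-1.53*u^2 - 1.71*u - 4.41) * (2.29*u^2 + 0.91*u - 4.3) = -3.5037*u^4 - 5.3082*u^3 - 5.076*u^2 + 3.3399*u + 18.963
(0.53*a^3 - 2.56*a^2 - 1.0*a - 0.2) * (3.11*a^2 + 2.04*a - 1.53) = 1.6483*a^5 - 6.8804*a^4 - 9.1433*a^3 + 1.2548*a^2 + 1.122*a + 0.306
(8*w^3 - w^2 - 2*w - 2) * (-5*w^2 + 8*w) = -40*w^5 + 69*w^4 + 2*w^3 - 6*w^2 - 16*w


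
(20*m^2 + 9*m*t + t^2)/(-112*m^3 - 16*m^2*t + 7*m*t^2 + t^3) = (5*m + t)/(-28*m^2 + 3*m*t + t^2)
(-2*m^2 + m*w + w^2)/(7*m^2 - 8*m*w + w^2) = (2*m + w)/(-7*m + w)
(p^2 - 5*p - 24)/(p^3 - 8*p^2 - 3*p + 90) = (p - 8)/(p^2 - 11*p + 30)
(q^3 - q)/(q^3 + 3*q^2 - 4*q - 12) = (q^3 - q)/(q^3 + 3*q^2 - 4*q - 12)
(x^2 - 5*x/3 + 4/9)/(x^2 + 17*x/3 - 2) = (x - 4/3)/(x + 6)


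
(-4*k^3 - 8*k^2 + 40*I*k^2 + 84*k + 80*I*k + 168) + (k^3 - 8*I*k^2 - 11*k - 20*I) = -3*k^3 - 8*k^2 + 32*I*k^2 + 73*k + 80*I*k + 168 - 20*I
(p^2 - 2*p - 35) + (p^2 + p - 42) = 2*p^2 - p - 77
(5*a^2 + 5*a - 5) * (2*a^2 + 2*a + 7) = 10*a^4 + 20*a^3 + 35*a^2 + 25*a - 35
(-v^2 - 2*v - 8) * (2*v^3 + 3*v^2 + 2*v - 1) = -2*v^5 - 7*v^4 - 24*v^3 - 27*v^2 - 14*v + 8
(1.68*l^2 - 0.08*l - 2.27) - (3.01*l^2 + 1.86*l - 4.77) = -1.33*l^2 - 1.94*l + 2.5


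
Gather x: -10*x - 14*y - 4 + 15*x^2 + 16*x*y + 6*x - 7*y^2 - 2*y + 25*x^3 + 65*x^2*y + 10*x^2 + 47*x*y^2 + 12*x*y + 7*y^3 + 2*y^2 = 25*x^3 + x^2*(65*y + 25) + x*(47*y^2 + 28*y - 4) + 7*y^3 - 5*y^2 - 16*y - 4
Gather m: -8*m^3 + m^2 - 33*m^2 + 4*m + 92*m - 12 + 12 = -8*m^3 - 32*m^2 + 96*m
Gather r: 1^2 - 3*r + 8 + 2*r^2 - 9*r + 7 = 2*r^2 - 12*r + 16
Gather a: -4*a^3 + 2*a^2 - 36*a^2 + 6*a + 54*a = -4*a^3 - 34*a^2 + 60*a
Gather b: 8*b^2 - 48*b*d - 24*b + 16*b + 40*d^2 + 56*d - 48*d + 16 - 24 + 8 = 8*b^2 + b*(-48*d - 8) + 40*d^2 + 8*d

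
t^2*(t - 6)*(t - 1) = t^4 - 7*t^3 + 6*t^2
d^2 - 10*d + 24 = (d - 6)*(d - 4)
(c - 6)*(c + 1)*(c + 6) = c^3 + c^2 - 36*c - 36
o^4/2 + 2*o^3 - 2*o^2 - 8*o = o*(o/2 + 1)*(o - 2)*(o + 4)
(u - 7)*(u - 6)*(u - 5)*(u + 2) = u^4 - 16*u^3 + 71*u^2 + 4*u - 420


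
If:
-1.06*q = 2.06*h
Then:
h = -0.514563106796116*q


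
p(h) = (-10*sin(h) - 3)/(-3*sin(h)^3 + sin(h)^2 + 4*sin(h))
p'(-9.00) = -6.14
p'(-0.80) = 9.45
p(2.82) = -4.85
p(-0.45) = -1.04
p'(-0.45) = 5.89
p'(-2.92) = -16.04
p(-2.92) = 1.00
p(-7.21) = -4.88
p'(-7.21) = 15.44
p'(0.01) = 7499.86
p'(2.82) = -6.07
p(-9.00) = -0.88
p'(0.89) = -2.58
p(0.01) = -77.31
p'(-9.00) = -6.14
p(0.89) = -4.67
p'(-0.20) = 19.42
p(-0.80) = -3.35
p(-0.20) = 1.38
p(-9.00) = -0.88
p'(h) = (-10*sin(h) - 3)*(9*sin(h)^2*cos(h) - 2*sin(h)*cos(h) - 4*cos(h))/(-3*sin(h)^3 + sin(h)^2 + 4*sin(h))^2 - 10*cos(h)/(-3*sin(h)^3 + sin(h)^2 + 4*sin(h))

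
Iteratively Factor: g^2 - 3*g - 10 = (g - 5)*(g + 2)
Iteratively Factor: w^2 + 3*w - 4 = (w - 1)*(w + 4)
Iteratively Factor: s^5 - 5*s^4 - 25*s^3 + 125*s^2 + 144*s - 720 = (s + 4)*(s^4 - 9*s^3 + 11*s^2 + 81*s - 180) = (s - 4)*(s + 4)*(s^3 - 5*s^2 - 9*s + 45) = (s - 4)*(s - 3)*(s + 4)*(s^2 - 2*s - 15) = (s - 5)*(s - 4)*(s - 3)*(s + 4)*(s + 3)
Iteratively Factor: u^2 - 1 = (u + 1)*(u - 1)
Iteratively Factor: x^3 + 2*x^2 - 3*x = (x)*(x^2 + 2*x - 3) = x*(x + 3)*(x - 1)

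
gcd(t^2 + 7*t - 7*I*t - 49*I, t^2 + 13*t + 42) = t + 7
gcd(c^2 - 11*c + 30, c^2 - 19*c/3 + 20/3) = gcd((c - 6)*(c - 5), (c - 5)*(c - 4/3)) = c - 5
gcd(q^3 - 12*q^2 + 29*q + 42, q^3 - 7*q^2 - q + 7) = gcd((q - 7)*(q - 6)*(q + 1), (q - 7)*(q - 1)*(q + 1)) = q^2 - 6*q - 7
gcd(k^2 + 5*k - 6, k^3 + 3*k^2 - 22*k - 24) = k + 6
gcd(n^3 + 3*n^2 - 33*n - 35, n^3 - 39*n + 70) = n^2 + 2*n - 35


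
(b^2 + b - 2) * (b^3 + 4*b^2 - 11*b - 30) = b^5 + 5*b^4 - 9*b^3 - 49*b^2 - 8*b + 60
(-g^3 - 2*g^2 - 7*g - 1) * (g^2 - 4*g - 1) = -g^5 + 2*g^4 + 2*g^3 + 29*g^2 + 11*g + 1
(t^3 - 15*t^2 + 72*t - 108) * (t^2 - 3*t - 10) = t^5 - 18*t^4 + 107*t^3 - 174*t^2 - 396*t + 1080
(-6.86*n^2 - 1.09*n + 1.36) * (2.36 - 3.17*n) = 21.7462*n^3 - 12.7343*n^2 - 6.8836*n + 3.2096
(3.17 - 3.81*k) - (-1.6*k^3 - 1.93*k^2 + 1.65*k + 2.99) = 1.6*k^3 + 1.93*k^2 - 5.46*k + 0.18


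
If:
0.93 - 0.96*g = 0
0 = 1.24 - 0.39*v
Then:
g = 0.97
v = 3.18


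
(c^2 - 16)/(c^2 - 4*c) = (c + 4)/c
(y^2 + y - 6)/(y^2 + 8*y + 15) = (y - 2)/(y + 5)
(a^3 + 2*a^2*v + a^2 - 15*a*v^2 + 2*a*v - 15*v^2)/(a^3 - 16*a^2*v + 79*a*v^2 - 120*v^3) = (a^2 + 5*a*v + a + 5*v)/(a^2 - 13*a*v + 40*v^2)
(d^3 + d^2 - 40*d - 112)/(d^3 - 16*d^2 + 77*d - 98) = (d^2 + 8*d + 16)/(d^2 - 9*d + 14)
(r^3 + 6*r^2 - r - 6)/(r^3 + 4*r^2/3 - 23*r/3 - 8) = 3*(r^2 + 5*r - 6)/(3*r^2 + r - 24)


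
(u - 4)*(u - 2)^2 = u^3 - 8*u^2 + 20*u - 16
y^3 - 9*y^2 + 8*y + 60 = (y - 6)*(y - 5)*(y + 2)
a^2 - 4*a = a*(a - 4)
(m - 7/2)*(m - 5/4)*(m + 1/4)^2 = m^4 - 17*m^3/4 + 33*m^2/16 + 121*m/64 + 35/128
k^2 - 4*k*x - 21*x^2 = (k - 7*x)*(k + 3*x)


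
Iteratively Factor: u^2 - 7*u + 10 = (u - 5)*(u - 2)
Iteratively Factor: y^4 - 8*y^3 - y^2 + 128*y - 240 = (y - 4)*(y^3 - 4*y^2 - 17*y + 60) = (y - 4)*(y + 4)*(y^2 - 8*y + 15) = (y - 4)*(y - 3)*(y + 4)*(y - 5)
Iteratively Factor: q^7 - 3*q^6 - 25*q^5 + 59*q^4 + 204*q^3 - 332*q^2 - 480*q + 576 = (q - 2)*(q^6 - q^5 - 27*q^4 + 5*q^3 + 214*q^2 + 96*q - 288) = (q - 2)*(q + 3)*(q^5 - 4*q^4 - 15*q^3 + 50*q^2 + 64*q - 96) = (q - 2)*(q + 3)^2*(q^4 - 7*q^3 + 6*q^2 + 32*q - 32) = (q - 4)*(q - 2)*(q + 3)^2*(q^3 - 3*q^2 - 6*q + 8) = (q - 4)^2*(q - 2)*(q + 3)^2*(q^2 + q - 2) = (q - 4)^2*(q - 2)*(q - 1)*(q + 3)^2*(q + 2)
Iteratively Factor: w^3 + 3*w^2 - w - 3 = (w + 3)*(w^2 - 1) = (w - 1)*(w + 3)*(w + 1)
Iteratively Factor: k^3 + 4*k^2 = (k)*(k^2 + 4*k) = k*(k + 4)*(k)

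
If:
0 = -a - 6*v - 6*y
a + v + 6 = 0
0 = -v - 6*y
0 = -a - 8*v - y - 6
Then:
No Solution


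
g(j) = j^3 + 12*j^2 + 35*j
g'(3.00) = 134.00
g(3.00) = 240.00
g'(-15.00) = 350.00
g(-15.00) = -1200.00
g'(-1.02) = 13.64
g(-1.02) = -24.28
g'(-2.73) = -8.16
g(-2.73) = -26.46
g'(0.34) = 43.51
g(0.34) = 13.33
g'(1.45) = 76.11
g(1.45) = 79.03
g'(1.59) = 80.74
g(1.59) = 90.01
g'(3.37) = 149.95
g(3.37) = 292.51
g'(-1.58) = 4.57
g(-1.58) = -29.29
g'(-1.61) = 4.14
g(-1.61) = -29.42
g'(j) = 3*j^2 + 24*j + 35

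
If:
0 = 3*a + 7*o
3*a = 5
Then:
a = 5/3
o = -5/7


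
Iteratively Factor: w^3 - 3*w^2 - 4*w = (w + 1)*(w^2 - 4*w) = w*(w + 1)*(w - 4)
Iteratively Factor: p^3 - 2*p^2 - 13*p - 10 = (p + 1)*(p^2 - 3*p - 10) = (p - 5)*(p + 1)*(p + 2)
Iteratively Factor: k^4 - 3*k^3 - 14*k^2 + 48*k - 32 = (k - 1)*(k^3 - 2*k^2 - 16*k + 32) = (k - 1)*(k + 4)*(k^2 - 6*k + 8) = (k - 4)*(k - 1)*(k + 4)*(k - 2)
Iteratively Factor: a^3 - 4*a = (a + 2)*(a^2 - 2*a) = a*(a + 2)*(a - 2)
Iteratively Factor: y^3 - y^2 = (y)*(y^2 - y) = y*(y - 1)*(y)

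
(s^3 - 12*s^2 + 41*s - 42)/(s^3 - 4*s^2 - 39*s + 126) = (s - 2)/(s + 6)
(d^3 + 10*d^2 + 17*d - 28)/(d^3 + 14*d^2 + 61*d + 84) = (d - 1)/(d + 3)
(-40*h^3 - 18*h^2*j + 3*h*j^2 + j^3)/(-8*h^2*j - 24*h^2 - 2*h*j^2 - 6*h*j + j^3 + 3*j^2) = (5*h + j)/(j + 3)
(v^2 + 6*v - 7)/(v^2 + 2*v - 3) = (v + 7)/(v + 3)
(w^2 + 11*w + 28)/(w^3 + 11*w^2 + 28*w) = 1/w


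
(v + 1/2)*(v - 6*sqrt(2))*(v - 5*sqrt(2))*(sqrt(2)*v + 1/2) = sqrt(2)*v^4 - 43*v^3/2 + sqrt(2)*v^3/2 - 43*v^2/4 + 109*sqrt(2)*v^2/2 + 30*v + 109*sqrt(2)*v/4 + 15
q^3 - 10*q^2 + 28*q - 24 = (q - 6)*(q - 2)^2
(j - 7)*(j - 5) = j^2 - 12*j + 35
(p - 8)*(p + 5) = p^2 - 3*p - 40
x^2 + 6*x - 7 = (x - 1)*(x + 7)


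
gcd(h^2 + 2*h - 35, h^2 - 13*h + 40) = h - 5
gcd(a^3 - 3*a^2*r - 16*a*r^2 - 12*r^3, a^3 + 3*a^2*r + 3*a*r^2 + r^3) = a + r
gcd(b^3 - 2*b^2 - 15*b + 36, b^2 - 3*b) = b - 3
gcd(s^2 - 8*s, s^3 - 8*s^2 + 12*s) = s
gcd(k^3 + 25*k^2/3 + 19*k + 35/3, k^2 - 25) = k + 5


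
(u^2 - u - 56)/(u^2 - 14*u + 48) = (u + 7)/(u - 6)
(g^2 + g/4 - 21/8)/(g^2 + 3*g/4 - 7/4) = (g - 3/2)/(g - 1)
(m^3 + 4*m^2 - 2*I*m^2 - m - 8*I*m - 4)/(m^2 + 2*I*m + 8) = (m^3 + 2*m^2*(2 - I) - m*(1 + 8*I) - 4)/(m^2 + 2*I*m + 8)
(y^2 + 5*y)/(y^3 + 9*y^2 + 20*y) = 1/(y + 4)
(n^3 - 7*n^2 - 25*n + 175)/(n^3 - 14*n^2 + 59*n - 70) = (n + 5)/(n - 2)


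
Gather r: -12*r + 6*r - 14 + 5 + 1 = -6*r - 8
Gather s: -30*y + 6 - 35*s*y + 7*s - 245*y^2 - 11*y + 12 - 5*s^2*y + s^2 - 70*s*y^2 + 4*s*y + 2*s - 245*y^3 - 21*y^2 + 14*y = s^2*(1 - 5*y) + s*(-70*y^2 - 31*y + 9) - 245*y^3 - 266*y^2 - 27*y + 18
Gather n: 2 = 2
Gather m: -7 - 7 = -14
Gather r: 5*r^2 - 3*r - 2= 5*r^2 - 3*r - 2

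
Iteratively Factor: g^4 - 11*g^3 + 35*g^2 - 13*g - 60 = (g + 1)*(g^3 - 12*g^2 + 47*g - 60) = (g - 4)*(g + 1)*(g^2 - 8*g + 15) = (g - 5)*(g - 4)*(g + 1)*(g - 3)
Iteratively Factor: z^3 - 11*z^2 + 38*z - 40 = (z - 5)*(z^2 - 6*z + 8) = (z - 5)*(z - 4)*(z - 2)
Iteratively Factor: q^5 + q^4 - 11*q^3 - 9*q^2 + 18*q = (q + 2)*(q^4 - q^3 - 9*q^2 + 9*q) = (q - 1)*(q + 2)*(q^3 - 9*q) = q*(q - 1)*(q + 2)*(q^2 - 9) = q*(q - 1)*(q + 2)*(q + 3)*(q - 3)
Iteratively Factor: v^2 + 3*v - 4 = (v + 4)*(v - 1)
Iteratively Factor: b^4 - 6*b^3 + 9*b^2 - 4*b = (b - 4)*(b^3 - 2*b^2 + b) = (b - 4)*(b - 1)*(b^2 - b) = (b - 4)*(b - 1)^2*(b)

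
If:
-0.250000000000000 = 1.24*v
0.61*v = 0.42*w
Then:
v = -0.20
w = -0.29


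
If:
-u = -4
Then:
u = 4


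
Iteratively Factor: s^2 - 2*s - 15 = (s + 3)*(s - 5)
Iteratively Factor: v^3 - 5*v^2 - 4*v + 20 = (v + 2)*(v^2 - 7*v + 10) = (v - 5)*(v + 2)*(v - 2)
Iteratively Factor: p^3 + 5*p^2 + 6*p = (p + 3)*(p^2 + 2*p) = (p + 2)*(p + 3)*(p)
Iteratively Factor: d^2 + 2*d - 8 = (d + 4)*(d - 2)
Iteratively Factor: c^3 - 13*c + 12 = (c - 1)*(c^2 + c - 12) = (c - 1)*(c + 4)*(c - 3)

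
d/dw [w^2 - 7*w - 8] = 2*w - 7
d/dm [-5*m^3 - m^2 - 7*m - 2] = -15*m^2 - 2*m - 7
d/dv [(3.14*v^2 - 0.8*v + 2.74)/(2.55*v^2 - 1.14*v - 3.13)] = (-1.5396*v^2 - 33.6304*v + 5.6276)/(6.5025*v^4 - 5.814*v^3 - 14.6634*v^2 + 7.1364*v + 9.7969)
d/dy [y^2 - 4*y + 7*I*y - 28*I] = 2*y - 4 + 7*I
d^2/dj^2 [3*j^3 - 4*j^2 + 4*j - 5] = 18*j - 8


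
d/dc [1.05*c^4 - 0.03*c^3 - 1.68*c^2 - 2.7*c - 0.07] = 4.2*c^3 - 0.09*c^2 - 3.36*c - 2.7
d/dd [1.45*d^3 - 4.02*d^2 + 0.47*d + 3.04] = 4.35*d^2 - 8.04*d + 0.47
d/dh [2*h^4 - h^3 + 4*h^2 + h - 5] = 8*h^3 - 3*h^2 + 8*h + 1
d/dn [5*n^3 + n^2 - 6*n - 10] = 15*n^2 + 2*n - 6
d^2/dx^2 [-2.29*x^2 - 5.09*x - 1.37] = -4.58000000000000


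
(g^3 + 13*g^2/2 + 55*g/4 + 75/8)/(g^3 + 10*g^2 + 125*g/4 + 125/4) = (g + 3/2)/(g + 5)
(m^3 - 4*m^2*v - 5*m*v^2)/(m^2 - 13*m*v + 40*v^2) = m*(-m - v)/(-m + 8*v)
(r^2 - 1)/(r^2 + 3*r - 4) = (r + 1)/(r + 4)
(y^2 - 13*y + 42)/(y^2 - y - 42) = (y - 6)/(y + 6)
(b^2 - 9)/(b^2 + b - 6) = (b - 3)/(b - 2)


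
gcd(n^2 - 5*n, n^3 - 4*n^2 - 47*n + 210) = n - 5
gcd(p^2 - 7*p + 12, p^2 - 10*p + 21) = p - 3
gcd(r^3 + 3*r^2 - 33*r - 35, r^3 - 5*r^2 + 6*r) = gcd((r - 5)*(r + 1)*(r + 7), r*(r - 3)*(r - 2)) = 1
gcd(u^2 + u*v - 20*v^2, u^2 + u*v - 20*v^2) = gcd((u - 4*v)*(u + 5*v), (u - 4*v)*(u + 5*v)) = u^2 + u*v - 20*v^2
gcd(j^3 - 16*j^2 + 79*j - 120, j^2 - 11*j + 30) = j - 5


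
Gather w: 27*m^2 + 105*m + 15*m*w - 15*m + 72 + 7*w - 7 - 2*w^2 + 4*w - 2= 27*m^2 + 90*m - 2*w^2 + w*(15*m + 11) + 63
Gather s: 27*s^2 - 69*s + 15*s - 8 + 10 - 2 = 27*s^2 - 54*s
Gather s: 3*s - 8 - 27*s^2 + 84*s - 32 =-27*s^2 + 87*s - 40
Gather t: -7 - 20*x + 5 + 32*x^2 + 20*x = 32*x^2 - 2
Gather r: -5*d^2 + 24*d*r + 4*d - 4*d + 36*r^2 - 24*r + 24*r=-5*d^2 + 24*d*r + 36*r^2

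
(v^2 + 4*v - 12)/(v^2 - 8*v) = (v^2 + 4*v - 12)/(v*(v - 8))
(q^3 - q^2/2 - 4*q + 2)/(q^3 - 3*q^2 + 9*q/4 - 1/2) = 2*(q + 2)/(2*q - 1)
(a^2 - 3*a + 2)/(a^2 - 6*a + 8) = (a - 1)/(a - 4)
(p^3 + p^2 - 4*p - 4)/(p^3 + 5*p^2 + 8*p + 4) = (p - 2)/(p + 2)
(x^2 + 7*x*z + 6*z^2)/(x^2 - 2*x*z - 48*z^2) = (x + z)/(x - 8*z)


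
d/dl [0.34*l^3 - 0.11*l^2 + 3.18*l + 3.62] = 1.02*l^2 - 0.22*l + 3.18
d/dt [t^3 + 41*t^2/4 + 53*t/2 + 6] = 3*t^2 + 41*t/2 + 53/2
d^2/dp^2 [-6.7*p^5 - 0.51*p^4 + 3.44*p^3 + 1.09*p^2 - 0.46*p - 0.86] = -134.0*p^3 - 6.12*p^2 + 20.64*p + 2.18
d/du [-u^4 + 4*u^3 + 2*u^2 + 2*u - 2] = -4*u^3 + 12*u^2 + 4*u + 2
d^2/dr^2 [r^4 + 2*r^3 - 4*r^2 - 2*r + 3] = 12*r^2 + 12*r - 8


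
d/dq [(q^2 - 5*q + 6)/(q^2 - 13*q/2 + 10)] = 2*(-3*q^2 + 16*q - 22)/(4*q^4 - 52*q^3 + 249*q^2 - 520*q + 400)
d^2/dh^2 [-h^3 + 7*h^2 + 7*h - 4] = 14 - 6*h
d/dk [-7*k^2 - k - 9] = -14*k - 1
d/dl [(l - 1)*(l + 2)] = 2*l + 1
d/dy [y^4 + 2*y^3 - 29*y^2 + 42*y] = 4*y^3 + 6*y^2 - 58*y + 42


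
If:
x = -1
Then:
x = -1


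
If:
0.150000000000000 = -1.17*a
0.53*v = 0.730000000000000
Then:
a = -0.13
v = 1.38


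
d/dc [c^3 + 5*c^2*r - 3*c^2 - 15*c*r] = 3*c^2 + 10*c*r - 6*c - 15*r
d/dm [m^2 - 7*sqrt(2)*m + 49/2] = 2*m - 7*sqrt(2)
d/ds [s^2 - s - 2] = 2*s - 1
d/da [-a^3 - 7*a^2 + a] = -3*a^2 - 14*a + 1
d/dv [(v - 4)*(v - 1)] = 2*v - 5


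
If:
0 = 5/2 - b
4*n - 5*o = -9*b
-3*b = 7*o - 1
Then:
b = 5/2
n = -95/14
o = -13/14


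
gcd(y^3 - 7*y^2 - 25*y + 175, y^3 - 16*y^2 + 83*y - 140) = y^2 - 12*y + 35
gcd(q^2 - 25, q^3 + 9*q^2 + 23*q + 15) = q + 5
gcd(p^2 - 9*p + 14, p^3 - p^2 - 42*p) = p - 7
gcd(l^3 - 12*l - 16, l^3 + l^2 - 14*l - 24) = l^2 - 2*l - 8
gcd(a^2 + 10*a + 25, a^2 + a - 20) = a + 5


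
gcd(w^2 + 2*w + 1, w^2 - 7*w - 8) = w + 1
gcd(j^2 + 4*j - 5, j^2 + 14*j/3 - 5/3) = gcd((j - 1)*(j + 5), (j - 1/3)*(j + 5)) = j + 5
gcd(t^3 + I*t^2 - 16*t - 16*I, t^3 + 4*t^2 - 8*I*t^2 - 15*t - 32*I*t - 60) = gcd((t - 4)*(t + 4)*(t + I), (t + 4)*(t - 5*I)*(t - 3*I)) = t + 4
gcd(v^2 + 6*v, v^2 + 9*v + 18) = v + 6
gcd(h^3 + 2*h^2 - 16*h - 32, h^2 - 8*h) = 1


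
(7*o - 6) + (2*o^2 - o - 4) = 2*o^2 + 6*o - 10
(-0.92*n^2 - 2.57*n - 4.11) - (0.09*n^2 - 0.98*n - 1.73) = -1.01*n^2 - 1.59*n - 2.38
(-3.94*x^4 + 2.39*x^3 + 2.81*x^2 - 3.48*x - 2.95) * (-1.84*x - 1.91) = 7.2496*x^5 + 3.1278*x^4 - 9.7353*x^3 + 1.0361*x^2 + 12.0748*x + 5.6345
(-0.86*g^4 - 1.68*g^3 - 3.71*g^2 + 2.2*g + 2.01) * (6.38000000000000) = -5.4868*g^4 - 10.7184*g^3 - 23.6698*g^2 + 14.036*g + 12.8238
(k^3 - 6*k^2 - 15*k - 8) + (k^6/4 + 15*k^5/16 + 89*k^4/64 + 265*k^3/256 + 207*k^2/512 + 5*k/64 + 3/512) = k^6/4 + 15*k^5/16 + 89*k^4/64 + 521*k^3/256 - 2865*k^2/512 - 955*k/64 - 4093/512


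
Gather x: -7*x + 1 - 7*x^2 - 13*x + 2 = -7*x^2 - 20*x + 3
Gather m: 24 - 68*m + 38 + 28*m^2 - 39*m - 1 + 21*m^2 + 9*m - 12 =49*m^2 - 98*m + 49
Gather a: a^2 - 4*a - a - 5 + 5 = a^2 - 5*a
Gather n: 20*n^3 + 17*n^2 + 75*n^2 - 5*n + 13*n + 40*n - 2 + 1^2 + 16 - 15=20*n^3 + 92*n^2 + 48*n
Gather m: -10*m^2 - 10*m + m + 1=-10*m^2 - 9*m + 1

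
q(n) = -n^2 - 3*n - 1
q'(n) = -2*n - 3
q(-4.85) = -9.97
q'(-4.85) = 6.70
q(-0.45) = 0.15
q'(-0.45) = -2.10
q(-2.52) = 0.21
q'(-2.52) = 2.04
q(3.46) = -23.35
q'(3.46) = -9.92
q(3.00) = -19.00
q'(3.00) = -9.00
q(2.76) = -16.90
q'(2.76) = -8.52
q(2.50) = -14.75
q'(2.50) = -8.00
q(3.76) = -26.42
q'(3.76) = -10.52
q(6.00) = -55.00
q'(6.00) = -15.00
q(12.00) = -181.00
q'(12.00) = -27.00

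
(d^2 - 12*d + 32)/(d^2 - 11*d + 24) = (d - 4)/(d - 3)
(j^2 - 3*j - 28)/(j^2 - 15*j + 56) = (j + 4)/(j - 8)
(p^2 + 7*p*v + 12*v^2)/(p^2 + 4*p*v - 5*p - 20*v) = (p + 3*v)/(p - 5)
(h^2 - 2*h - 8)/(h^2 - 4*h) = (h + 2)/h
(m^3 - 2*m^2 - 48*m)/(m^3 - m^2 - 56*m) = (m + 6)/(m + 7)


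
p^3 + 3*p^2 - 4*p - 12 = (p - 2)*(p + 2)*(p + 3)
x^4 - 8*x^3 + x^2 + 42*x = x*(x - 7)*(x - 3)*(x + 2)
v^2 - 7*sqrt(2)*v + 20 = (v - 5*sqrt(2))*(v - 2*sqrt(2))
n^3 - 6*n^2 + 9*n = n*(n - 3)^2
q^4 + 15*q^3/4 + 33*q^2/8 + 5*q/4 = q*(q + 1/2)*(q + 5/4)*(q + 2)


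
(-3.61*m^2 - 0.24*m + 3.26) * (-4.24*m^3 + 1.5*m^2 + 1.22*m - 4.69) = 15.3064*m^5 - 4.3974*m^4 - 18.5866*m^3 + 21.5281*m^2 + 5.1028*m - 15.2894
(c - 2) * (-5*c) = -5*c^2 + 10*c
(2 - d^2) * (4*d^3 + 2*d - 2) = -4*d^5 + 6*d^3 + 2*d^2 + 4*d - 4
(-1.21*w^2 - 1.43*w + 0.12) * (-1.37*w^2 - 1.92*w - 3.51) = 1.6577*w^4 + 4.2823*w^3 + 6.8283*w^2 + 4.7889*w - 0.4212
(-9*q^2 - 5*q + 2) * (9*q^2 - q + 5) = -81*q^4 - 36*q^3 - 22*q^2 - 27*q + 10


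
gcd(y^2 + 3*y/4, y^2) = y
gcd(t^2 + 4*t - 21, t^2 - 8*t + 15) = t - 3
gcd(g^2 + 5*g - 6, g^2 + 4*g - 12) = g + 6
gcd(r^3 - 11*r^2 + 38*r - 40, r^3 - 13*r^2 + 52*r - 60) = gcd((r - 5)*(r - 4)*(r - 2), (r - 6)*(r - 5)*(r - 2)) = r^2 - 7*r + 10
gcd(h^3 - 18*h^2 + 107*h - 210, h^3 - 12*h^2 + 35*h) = h^2 - 12*h + 35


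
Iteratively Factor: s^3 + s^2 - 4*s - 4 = (s + 2)*(s^2 - s - 2) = (s - 2)*(s + 2)*(s + 1)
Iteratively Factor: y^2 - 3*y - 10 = (y + 2)*(y - 5)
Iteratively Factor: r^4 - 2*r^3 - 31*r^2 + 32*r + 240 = (r + 4)*(r^3 - 6*r^2 - 7*r + 60) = (r + 3)*(r + 4)*(r^2 - 9*r + 20) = (r - 5)*(r + 3)*(r + 4)*(r - 4)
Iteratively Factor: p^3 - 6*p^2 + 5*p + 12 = (p - 3)*(p^2 - 3*p - 4) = (p - 3)*(p + 1)*(p - 4)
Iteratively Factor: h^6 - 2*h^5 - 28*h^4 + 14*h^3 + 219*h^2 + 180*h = (h - 4)*(h^5 + 2*h^4 - 20*h^3 - 66*h^2 - 45*h) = (h - 4)*(h + 3)*(h^4 - h^3 - 17*h^2 - 15*h) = h*(h - 4)*(h + 3)*(h^3 - h^2 - 17*h - 15) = h*(h - 4)*(h + 1)*(h + 3)*(h^2 - 2*h - 15) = h*(h - 4)*(h + 1)*(h + 3)^2*(h - 5)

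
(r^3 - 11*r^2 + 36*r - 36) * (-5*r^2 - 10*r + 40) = -5*r^5 + 45*r^4 - 30*r^3 - 620*r^2 + 1800*r - 1440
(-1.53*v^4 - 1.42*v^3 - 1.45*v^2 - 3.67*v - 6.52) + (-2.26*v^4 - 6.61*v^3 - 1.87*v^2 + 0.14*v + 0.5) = -3.79*v^4 - 8.03*v^3 - 3.32*v^2 - 3.53*v - 6.02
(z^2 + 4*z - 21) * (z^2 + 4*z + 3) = z^4 + 8*z^3 - 2*z^2 - 72*z - 63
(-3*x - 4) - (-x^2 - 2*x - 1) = x^2 - x - 3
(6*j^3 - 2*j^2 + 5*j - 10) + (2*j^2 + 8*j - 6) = 6*j^3 + 13*j - 16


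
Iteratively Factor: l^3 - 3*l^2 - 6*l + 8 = (l + 2)*(l^2 - 5*l + 4) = (l - 1)*(l + 2)*(l - 4)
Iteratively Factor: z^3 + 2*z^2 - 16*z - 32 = (z - 4)*(z^2 + 6*z + 8) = (z - 4)*(z + 4)*(z + 2)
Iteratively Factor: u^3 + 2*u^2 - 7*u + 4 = (u - 1)*(u^2 + 3*u - 4) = (u - 1)^2*(u + 4)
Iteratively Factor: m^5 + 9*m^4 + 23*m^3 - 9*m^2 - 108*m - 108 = (m + 3)*(m^4 + 6*m^3 + 5*m^2 - 24*m - 36) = (m + 3)^2*(m^3 + 3*m^2 - 4*m - 12) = (m + 3)^3*(m^2 - 4) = (m - 2)*(m + 3)^3*(m + 2)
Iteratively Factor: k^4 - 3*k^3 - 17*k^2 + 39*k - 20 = (k + 4)*(k^3 - 7*k^2 + 11*k - 5) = (k - 1)*(k + 4)*(k^2 - 6*k + 5) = (k - 1)^2*(k + 4)*(k - 5)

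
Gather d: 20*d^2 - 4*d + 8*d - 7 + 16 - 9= 20*d^2 + 4*d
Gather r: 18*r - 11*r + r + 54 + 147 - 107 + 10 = 8*r + 104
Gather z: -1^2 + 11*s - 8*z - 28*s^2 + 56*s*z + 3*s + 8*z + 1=-28*s^2 + 56*s*z + 14*s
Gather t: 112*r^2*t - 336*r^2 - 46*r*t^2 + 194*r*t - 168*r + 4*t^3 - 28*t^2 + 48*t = -336*r^2 - 168*r + 4*t^3 + t^2*(-46*r - 28) + t*(112*r^2 + 194*r + 48)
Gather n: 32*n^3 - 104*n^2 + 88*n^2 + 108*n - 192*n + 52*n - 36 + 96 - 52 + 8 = 32*n^3 - 16*n^2 - 32*n + 16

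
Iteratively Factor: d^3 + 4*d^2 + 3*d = (d + 1)*(d^2 + 3*d) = d*(d + 1)*(d + 3)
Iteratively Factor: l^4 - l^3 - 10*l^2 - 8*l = (l + 1)*(l^3 - 2*l^2 - 8*l) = (l + 1)*(l + 2)*(l^2 - 4*l) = (l - 4)*(l + 1)*(l + 2)*(l)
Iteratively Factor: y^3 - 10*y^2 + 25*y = (y - 5)*(y^2 - 5*y) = (y - 5)^2*(y)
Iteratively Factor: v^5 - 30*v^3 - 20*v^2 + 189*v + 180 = (v - 5)*(v^4 + 5*v^3 - 5*v^2 - 45*v - 36) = (v - 5)*(v + 1)*(v^3 + 4*v^2 - 9*v - 36) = (v - 5)*(v + 1)*(v + 3)*(v^2 + v - 12) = (v - 5)*(v + 1)*(v + 3)*(v + 4)*(v - 3)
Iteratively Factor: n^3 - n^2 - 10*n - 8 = (n - 4)*(n^2 + 3*n + 2) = (n - 4)*(n + 1)*(n + 2)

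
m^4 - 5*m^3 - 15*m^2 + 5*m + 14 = (m - 7)*(m - 1)*(m + 1)*(m + 2)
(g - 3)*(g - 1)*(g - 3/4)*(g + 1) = g^4 - 15*g^3/4 + 5*g^2/4 + 15*g/4 - 9/4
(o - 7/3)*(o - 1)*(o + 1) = o^3 - 7*o^2/3 - o + 7/3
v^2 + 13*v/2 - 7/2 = (v - 1/2)*(v + 7)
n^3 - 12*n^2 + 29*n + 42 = (n - 7)*(n - 6)*(n + 1)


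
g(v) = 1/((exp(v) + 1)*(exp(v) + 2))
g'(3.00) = 0.00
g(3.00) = 0.00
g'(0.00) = -0.14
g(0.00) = 0.17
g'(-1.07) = -0.13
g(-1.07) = 0.32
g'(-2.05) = -0.07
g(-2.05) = 0.42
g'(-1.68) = -0.09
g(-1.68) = 0.39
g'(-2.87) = -0.04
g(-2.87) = 0.46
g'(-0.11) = -0.14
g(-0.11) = 0.18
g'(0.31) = -0.12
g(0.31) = 0.13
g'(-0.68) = -0.14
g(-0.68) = 0.26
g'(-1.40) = -0.11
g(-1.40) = 0.36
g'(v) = -exp(v)/((exp(v) + 1)*(exp(v) + 2)^2) - exp(v)/((exp(v) + 1)^2*(exp(v) + 2))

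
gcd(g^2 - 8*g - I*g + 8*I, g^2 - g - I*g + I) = g - I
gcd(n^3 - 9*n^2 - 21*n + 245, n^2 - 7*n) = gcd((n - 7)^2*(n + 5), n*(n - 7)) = n - 7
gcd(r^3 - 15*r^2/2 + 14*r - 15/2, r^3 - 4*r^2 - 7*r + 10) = r^2 - 6*r + 5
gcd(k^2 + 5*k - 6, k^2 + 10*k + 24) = k + 6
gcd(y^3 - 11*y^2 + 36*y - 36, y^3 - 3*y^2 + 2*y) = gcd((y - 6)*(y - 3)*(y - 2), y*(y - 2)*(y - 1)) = y - 2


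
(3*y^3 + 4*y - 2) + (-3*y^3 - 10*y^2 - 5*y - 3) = -10*y^2 - y - 5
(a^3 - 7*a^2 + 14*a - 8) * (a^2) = a^5 - 7*a^4 + 14*a^3 - 8*a^2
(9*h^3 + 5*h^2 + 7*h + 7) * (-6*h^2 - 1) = -54*h^5 - 30*h^4 - 51*h^3 - 47*h^2 - 7*h - 7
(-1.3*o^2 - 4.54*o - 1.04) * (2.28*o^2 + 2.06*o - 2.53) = -2.964*o^4 - 13.0292*o^3 - 8.4346*o^2 + 9.3438*o + 2.6312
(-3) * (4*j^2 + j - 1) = -12*j^2 - 3*j + 3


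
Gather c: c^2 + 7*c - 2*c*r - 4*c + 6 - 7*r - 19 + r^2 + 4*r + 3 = c^2 + c*(3 - 2*r) + r^2 - 3*r - 10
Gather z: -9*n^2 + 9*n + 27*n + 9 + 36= -9*n^2 + 36*n + 45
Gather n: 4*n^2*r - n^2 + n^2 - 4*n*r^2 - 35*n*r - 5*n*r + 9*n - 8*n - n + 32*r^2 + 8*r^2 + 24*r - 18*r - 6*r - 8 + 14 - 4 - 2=4*n^2*r + n*(-4*r^2 - 40*r) + 40*r^2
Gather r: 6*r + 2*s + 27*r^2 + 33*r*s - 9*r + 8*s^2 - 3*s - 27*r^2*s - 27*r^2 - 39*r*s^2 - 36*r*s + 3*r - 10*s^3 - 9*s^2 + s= -27*r^2*s + r*(-39*s^2 - 3*s) - 10*s^3 - s^2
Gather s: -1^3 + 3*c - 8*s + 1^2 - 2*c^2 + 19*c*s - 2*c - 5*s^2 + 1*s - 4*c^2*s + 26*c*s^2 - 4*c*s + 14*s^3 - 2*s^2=-2*c^2 + c + 14*s^3 + s^2*(26*c - 7) + s*(-4*c^2 + 15*c - 7)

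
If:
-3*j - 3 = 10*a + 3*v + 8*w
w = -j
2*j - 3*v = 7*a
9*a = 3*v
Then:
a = 1/7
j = 8/7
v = 3/7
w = -8/7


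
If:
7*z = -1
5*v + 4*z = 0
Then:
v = 4/35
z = -1/7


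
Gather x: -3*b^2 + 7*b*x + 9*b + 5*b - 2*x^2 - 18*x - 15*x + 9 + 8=-3*b^2 + 14*b - 2*x^2 + x*(7*b - 33) + 17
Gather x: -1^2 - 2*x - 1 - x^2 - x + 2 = -x^2 - 3*x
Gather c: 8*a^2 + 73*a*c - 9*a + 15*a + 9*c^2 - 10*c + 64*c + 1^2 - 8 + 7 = 8*a^2 + 6*a + 9*c^2 + c*(73*a + 54)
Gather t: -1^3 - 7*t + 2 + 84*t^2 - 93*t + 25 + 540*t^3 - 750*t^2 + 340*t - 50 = 540*t^3 - 666*t^2 + 240*t - 24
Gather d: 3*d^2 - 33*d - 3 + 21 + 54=3*d^2 - 33*d + 72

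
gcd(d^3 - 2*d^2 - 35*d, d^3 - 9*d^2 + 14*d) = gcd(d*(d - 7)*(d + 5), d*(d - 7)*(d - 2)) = d^2 - 7*d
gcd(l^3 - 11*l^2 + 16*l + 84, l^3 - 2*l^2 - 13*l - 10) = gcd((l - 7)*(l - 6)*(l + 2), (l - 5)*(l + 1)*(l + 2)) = l + 2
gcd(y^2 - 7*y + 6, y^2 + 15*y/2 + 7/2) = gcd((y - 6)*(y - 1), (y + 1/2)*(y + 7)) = 1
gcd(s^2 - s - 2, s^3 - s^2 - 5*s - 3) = s + 1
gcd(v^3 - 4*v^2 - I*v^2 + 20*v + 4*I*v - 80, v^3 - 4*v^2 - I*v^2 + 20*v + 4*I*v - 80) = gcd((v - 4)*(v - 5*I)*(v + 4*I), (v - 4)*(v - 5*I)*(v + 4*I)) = v^3 + v^2*(-4 - I) + v*(20 + 4*I) - 80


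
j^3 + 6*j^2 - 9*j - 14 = (j - 2)*(j + 1)*(j + 7)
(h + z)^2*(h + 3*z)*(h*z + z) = h^4*z + 5*h^3*z^2 + h^3*z + 7*h^2*z^3 + 5*h^2*z^2 + 3*h*z^4 + 7*h*z^3 + 3*z^4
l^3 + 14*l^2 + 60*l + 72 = (l + 2)*(l + 6)^2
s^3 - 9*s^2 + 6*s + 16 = (s - 8)*(s - 2)*(s + 1)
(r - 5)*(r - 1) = r^2 - 6*r + 5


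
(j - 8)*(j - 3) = j^2 - 11*j + 24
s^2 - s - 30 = (s - 6)*(s + 5)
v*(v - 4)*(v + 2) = v^3 - 2*v^2 - 8*v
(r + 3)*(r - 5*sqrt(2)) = r^2 - 5*sqrt(2)*r + 3*r - 15*sqrt(2)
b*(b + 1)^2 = b^3 + 2*b^2 + b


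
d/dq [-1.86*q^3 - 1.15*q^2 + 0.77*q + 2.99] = -5.58*q^2 - 2.3*q + 0.77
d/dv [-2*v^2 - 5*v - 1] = -4*v - 5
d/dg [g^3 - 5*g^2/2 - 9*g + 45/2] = 3*g^2 - 5*g - 9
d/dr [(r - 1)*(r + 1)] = 2*r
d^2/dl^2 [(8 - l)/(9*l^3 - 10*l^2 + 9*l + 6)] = 2*(-(l - 8)*(27*l^2 - 20*l + 9)^2 + (27*l^2 - 20*l + (l - 8)*(27*l - 10) + 9)*(9*l^3 - 10*l^2 + 9*l + 6))/(9*l^3 - 10*l^2 + 9*l + 6)^3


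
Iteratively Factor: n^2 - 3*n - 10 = (n - 5)*(n + 2)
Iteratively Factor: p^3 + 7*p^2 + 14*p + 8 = (p + 1)*(p^2 + 6*p + 8) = (p + 1)*(p + 2)*(p + 4)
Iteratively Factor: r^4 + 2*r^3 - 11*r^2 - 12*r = (r + 1)*(r^3 + r^2 - 12*r) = (r + 1)*(r + 4)*(r^2 - 3*r) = (r - 3)*(r + 1)*(r + 4)*(r)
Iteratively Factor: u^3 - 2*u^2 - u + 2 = (u - 2)*(u^2 - 1) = (u - 2)*(u - 1)*(u + 1)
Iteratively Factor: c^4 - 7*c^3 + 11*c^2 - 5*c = (c)*(c^3 - 7*c^2 + 11*c - 5) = c*(c - 1)*(c^2 - 6*c + 5) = c*(c - 1)^2*(c - 5)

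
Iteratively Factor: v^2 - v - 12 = (v + 3)*(v - 4)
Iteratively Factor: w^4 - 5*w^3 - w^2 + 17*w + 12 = (w - 4)*(w^3 - w^2 - 5*w - 3) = (w - 4)*(w + 1)*(w^2 - 2*w - 3) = (w - 4)*(w - 3)*(w + 1)*(w + 1)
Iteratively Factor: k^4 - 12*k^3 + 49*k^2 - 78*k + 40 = (k - 5)*(k^3 - 7*k^2 + 14*k - 8) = (k - 5)*(k - 2)*(k^2 - 5*k + 4) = (k - 5)*(k - 2)*(k - 1)*(k - 4)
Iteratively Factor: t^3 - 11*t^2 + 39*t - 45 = (t - 3)*(t^2 - 8*t + 15) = (t - 5)*(t - 3)*(t - 3)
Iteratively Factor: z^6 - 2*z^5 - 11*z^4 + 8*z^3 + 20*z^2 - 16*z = (z - 4)*(z^5 + 2*z^4 - 3*z^3 - 4*z^2 + 4*z) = (z - 4)*(z + 2)*(z^4 - 3*z^2 + 2*z) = (z - 4)*(z - 1)*(z + 2)*(z^3 + z^2 - 2*z) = (z - 4)*(z - 1)*(z + 2)^2*(z^2 - z) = (z - 4)*(z - 1)^2*(z + 2)^2*(z)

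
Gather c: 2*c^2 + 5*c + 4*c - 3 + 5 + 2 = 2*c^2 + 9*c + 4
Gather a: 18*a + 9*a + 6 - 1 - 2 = 27*a + 3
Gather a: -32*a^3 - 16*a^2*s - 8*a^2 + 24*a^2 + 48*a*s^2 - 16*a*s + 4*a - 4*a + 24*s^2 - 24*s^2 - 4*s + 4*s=-32*a^3 + a^2*(16 - 16*s) + a*(48*s^2 - 16*s)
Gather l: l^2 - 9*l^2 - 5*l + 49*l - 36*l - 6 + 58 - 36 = -8*l^2 + 8*l + 16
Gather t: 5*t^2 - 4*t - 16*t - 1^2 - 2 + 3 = 5*t^2 - 20*t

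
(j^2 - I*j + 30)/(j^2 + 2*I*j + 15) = (j - 6*I)/(j - 3*I)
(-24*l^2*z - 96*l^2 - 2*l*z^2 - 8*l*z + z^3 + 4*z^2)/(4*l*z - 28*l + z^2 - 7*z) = (-6*l*z - 24*l + z^2 + 4*z)/(z - 7)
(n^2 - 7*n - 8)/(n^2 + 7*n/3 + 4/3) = 3*(n - 8)/(3*n + 4)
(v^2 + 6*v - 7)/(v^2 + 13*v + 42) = (v - 1)/(v + 6)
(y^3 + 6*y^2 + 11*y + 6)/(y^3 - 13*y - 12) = (y + 2)/(y - 4)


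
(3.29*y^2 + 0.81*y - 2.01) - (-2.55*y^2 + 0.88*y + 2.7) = 5.84*y^2 - 0.07*y - 4.71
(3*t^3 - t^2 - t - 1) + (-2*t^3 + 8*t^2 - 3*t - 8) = t^3 + 7*t^2 - 4*t - 9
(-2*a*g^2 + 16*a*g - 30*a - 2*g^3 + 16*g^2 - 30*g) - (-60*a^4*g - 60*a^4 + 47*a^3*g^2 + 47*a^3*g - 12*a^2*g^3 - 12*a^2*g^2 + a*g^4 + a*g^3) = 60*a^4*g + 60*a^4 - 47*a^3*g^2 - 47*a^3*g + 12*a^2*g^3 + 12*a^2*g^2 - a*g^4 - a*g^3 - 2*a*g^2 + 16*a*g - 30*a - 2*g^3 + 16*g^2 - 30*g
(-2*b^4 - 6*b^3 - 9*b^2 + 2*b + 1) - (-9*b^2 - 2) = -2*b^4 - 6*b^3 + 2*b + 3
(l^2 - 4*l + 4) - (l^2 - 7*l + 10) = 3*l - 6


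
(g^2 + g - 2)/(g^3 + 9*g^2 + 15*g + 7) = (g^2 + g - 2)/(g^3 + 9*g^2 + 15*g + 7)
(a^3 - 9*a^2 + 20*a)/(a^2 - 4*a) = a - 5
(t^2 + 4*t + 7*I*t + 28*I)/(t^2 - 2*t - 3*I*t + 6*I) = (t^2 + t*(4 + 7*I) + 28*I)/(t^2 - t*(2 + 3*I) + 6*I)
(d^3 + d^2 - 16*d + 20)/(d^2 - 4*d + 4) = d + 5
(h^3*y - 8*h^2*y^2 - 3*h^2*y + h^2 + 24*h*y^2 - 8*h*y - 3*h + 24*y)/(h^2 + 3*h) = (h^3*y - 8*h^2*y^2 - 3*h^2*y + h^2 + 24*h*y^2 - 8*h*y - 3*h + 24*y)/(h*(h + 3))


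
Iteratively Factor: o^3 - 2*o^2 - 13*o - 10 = (o - 5)*(o^2 + 3*o + 2) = (o - 5)*(o + 2)*(o + 1)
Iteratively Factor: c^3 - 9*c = (c)*(c^2 - 9) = c*(c - 3)*(c + 3)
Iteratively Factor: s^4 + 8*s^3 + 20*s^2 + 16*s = (s + 2)*(s^3 + 6*s^2 + 8*s) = s*(s + 2)*(s^2 + 6*s + 8) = s*(s + 2)^2*(s + 4)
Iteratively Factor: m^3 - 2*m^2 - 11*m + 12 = (m - 1)*(m^2 - m - 12) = (m - 1)*(m + 3)*(m - 4)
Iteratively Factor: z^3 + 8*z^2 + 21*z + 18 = (z + 2)*(z^2 + 6*z + 9) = (z + 2)*(z + 3)*(z + 3)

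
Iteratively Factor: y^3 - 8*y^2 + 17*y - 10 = (y - 5)*(y^2 - 3*y + 2) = (y - 5)*(y - 2)*(y - 1)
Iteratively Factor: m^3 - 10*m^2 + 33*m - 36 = (m - 4)*(m^2 - 6*m + 9) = (m - 4)*(m - 3)*(m - 3)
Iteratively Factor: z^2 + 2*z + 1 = (z + 1)*(z + 1)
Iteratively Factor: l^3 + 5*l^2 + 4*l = (l + 1)*(l^2 + 4*l) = l*(l + 1)*(l + 4)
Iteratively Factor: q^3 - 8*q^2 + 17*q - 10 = (q - 5)*(q^2 - 3*q + 2) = (q - 5)*(q - 2)*(q - 1)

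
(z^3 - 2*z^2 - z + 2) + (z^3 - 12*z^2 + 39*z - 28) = 2*z^3 - 14*z^2 + 38*z - 26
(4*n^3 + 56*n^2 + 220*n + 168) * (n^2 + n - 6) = 4*n^5 + 60*n^4 + 252*n^3 + 52*n^2 - 1152*n - 1008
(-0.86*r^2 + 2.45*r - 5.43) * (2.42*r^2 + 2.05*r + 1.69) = -2.0812*r^4 + 4.166*r^3 - 9.5715*r^2 - 6.991*r - 9.1767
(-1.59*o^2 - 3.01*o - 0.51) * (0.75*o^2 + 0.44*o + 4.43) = -1.1925*o^4 - 2.9571*o^3 - 8.7506*o^2 - 13.5587*o - 2.2593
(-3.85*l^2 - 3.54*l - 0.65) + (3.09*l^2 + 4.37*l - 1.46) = -0.76*l^2 + 0.83*l - 2.11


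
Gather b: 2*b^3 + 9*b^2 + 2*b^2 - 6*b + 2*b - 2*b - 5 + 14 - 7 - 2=2*b^3 + 11*b^2 - 6*b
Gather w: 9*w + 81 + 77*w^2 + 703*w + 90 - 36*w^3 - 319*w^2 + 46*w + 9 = -36*w^3 - 242*w^2 + 758*w + 180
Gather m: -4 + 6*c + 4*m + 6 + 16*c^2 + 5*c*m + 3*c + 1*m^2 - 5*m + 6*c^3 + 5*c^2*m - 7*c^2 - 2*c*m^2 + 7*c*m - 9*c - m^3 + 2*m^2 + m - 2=6*c^3 + 9*c^2 - m^3 + m^2*(3 - 2*c) + m*(5*c^2 + 12*c)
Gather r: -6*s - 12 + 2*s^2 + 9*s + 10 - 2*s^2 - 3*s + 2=0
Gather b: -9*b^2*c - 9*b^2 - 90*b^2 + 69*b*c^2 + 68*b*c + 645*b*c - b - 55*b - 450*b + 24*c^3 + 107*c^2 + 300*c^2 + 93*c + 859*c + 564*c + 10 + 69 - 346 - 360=b^2*(-9*c - 99) + b*(69*c^2 + 713*c - 506) + 24*c^3 + 407*c^2 + 1516*c - 627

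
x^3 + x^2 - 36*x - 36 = (x - 6)*(x + 1)*(x + 6)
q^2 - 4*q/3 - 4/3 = (q - 2)*(q + 2/3)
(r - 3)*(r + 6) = r^2 + 3*r - 18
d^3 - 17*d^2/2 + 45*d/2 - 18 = (d - 4)*(d - 3)*(d - 3/2)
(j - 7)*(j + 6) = j^2 - j - 42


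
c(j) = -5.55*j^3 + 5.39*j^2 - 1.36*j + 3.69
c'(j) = -16.65*j^2 + 10.78*j - 1.36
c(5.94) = -977.40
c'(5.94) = -524.80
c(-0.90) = 13.33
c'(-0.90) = -24.55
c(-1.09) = 18.76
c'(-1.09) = -32.89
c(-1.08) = 18.44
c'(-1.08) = -32.42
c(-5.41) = 1047.59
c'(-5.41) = -546.99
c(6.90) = -1572.30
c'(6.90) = -719.68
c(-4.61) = 668.25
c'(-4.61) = -404.90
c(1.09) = 1.42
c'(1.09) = -9.39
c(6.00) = -1009.23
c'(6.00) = -536.08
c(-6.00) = 1404.69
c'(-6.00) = -665.44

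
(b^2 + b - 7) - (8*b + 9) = b^2 - 7*b - 16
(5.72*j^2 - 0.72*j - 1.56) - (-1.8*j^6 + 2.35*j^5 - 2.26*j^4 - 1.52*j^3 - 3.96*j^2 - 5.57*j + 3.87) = 1.8*j^6 - 2.35*j^5 + 2.26*j^4 + 1.52*j^3 + 9.68*j^2 + 4.85*j - 5.43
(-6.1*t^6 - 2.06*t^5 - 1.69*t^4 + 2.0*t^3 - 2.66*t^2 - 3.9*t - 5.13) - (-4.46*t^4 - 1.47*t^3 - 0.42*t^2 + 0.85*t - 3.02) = -6.1*t^6 - 2.06*t^5 + 2.77*t^4 + 3.47*t^3 - 2.24*t^2 - 4.75*t - 2.11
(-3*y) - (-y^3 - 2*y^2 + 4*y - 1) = y^3 + 2*y^2 - 7*y + 1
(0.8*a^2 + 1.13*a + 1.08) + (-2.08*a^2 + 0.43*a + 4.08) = -1.28*a^2 + 1.56*a + 5.16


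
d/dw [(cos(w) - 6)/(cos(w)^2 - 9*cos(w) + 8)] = (cos(w)^2 - 12*cos(w) + 46)*sin(w)/(cos(w)^2 - 9*cos(w) + 8)^2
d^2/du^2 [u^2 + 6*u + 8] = 2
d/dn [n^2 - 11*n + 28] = 2*n - 11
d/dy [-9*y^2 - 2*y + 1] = -18*y - 2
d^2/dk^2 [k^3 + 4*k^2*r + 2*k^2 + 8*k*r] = 6*k + 8*r + 4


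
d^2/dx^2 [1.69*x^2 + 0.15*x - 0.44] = 3.38000000000000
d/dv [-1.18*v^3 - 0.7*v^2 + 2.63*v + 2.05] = -3.54*v^2 - 1.4*v + 2.63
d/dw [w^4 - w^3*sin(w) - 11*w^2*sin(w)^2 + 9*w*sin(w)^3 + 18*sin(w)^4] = -w^3*cos(w) + 4*w^3 - 3*w^2*sin(w) - 11*w^2*sin(2*w) + 27*w*sin(w)^2*cos(w) - 22*w*sin(w)^2 + 72*sin(w)^3*cos(w) + 9*sin(w)^3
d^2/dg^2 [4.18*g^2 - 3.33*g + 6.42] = 8.36000000000000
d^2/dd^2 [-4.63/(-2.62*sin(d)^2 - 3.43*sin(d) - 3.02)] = (-127.128688*sin(d)^4 - 124.823874*sin(d)^3 + 282.759193*sin(d)^2 + 297.608066*sin(d) + 35.67415)/(2.62*sin(d)^2 + 3.43*sin(d) + 3.02)^3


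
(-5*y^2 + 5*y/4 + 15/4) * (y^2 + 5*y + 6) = -5*y^4 - 95*y^3/4 - 20*y^2 + 105*y/4 + 45/2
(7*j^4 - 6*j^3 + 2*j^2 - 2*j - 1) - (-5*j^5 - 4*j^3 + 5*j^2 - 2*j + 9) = 5*j^5 + 7*j^4 - 2*j^3 - 3*j^2 - 10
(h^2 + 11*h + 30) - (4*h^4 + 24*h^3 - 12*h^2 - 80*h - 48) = -4*h^4 - 24*h^3 + 13*h^2 + 91*h + 78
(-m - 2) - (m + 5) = -2*m - 7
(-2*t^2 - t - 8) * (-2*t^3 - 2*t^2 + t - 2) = 4*t^5 + 6*t^4 + 16*t^3 + 19*t^2 - 6*t + 16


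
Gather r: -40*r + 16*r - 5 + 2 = -24*r - 3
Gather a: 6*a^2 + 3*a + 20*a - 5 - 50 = 6*a^2 + 23*a - 55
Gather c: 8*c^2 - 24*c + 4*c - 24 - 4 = 8*c^2 - 20*c - 28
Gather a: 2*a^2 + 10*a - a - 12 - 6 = 2*a^2 + 9*a - 18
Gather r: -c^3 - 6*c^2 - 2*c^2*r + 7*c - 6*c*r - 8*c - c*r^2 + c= -c^3 - 6*c^2 - c*r^2 + r*(-2*c^2 - 6*c)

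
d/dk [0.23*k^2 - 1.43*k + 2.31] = 0.46*k - 1.43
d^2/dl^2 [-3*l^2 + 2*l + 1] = -6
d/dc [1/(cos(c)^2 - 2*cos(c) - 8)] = 2*(cos(c) - 1)*sin(c)/(sin(c)^2 + 2*cos(c) + 7)^2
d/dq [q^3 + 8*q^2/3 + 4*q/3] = 3*q^2 + 16*q/3 + 4/3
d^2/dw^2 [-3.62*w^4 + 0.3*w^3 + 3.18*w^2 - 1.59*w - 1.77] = -43.44*w^2 + 1.8*w + 6.36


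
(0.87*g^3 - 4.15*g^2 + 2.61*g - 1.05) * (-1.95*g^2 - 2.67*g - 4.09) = -1.6965*g^5 + 5.7696*g^4 + 2.4327*g^3 + 12.0523*g^2 - 7.8714*g + 4.2945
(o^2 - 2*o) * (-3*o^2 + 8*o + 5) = -3*o^4 + 14*o^3 - 11*o^2 - 10*o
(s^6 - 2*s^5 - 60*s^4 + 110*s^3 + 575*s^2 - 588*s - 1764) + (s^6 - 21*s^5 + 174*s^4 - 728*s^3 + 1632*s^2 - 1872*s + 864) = 2*s^6 - 23*s^5 + 114*s^4 - 618*s^3 + 2207*s^2 - 2460*s - 900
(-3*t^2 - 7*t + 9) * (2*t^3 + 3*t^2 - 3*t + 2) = -6*t^5 - 23*t^4 + 6*t^3 + 42*t^2 - 41*t + 18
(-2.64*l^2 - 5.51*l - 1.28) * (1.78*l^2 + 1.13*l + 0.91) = -4.6992*l^4 - 12.791*l^3 - 10.9071*l^2 - 6.4605*l - 1.1648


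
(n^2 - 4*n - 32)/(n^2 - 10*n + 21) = (n^2 - 4*n - 32)/(n^2 - 10*n + 21)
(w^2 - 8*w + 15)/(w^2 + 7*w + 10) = (w^2 - 8*w + 15)/(w^2 + 7*w + 10)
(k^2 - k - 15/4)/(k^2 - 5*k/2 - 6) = (k - 5/2)/(k - 4)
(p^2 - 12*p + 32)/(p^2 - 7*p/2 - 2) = 2*(p - 8)/(2*p + 1)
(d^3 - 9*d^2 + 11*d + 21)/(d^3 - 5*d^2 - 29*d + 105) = (d + 1)/(d + 5)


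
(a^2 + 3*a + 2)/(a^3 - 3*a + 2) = (a + 1)/(a^2 - 2*a + 1)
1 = 1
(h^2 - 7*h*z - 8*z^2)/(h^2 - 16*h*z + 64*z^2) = (-h - z)/(-h + 8*z)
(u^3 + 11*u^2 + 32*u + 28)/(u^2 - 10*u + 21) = (u^3 + 11*u^2 + 32*u + 28)/(u^2 - 10*u + 21)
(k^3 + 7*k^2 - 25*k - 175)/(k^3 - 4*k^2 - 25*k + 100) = (k + 7)/(k - 4)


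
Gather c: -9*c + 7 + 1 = 8 - 9*c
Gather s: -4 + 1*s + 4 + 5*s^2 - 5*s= 5*s^2 - 4*s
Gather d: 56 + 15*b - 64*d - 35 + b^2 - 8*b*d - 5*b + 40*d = b^2 + 10*b + d*(-8*b - 24) + 21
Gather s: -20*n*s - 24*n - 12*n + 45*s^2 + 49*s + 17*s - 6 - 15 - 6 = -36*n + 45*s^2 + s*(66 - 20*n) - 27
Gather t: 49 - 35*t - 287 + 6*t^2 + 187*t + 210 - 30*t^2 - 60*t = -24*t^2 + 92*t - 28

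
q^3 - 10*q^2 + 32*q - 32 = (q - 4)^2*(q - 2)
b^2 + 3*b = b*(b + 3)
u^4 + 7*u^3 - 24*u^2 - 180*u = u*(u - 5)*(u + 6)^2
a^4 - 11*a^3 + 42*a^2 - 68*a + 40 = (a - 5)*(a - 2)^3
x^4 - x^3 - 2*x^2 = x^2*(x - 2)*(x + 1)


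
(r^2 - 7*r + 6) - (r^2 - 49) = 55 - 7*r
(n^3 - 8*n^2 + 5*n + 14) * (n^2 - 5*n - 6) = n^5 - 13*n^4 + 39*n^3 + 37*n^2 - 100*n - 84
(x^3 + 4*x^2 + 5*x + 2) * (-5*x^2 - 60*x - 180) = -5*x^5 - 80*x^4 - 445*x^3 - 1030*x^2 - 1020*x - 360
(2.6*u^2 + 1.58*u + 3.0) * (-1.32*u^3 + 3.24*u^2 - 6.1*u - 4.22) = -3.432*u^5 + 6.3384*u^4 - 14.7008*u^3 - 10.89*u^2 - 24.9676*u - 12.66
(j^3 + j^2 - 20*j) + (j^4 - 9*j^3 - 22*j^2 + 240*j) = j^4 - 8*j^3 - 21*j^2 + 220*j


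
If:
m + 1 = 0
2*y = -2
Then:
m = -1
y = -1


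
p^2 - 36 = (p - 6)*(p + 6)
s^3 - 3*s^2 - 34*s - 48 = (s - 8)*(s + 2)*(s + 3)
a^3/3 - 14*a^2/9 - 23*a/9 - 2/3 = (a/3 + 1/3)*(a - 6)*(a + 1/3)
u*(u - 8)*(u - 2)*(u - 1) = u^4 - 11*u^3 + 26*u^2 - 16*u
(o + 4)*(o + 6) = o^2 + 10*o + 24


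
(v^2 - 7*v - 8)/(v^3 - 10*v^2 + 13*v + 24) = 1/(v - 3)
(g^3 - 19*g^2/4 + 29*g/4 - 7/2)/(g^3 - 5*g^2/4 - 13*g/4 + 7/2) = (4*g - 7)/(4*g + 7)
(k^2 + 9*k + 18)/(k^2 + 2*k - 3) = (k + 6)/(k - 1)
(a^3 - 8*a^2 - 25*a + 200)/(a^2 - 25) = a - 8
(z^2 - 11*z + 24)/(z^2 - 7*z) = (z^2 - 11*z + 24)/(z*(z - 7))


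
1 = 1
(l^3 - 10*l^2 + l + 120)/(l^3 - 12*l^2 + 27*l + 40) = (l + 3)/(l + 1)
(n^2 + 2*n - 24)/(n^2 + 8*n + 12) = (n - 4)/(n + 2)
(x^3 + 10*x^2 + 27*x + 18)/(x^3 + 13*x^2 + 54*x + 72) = (x + 1)/(x + 4)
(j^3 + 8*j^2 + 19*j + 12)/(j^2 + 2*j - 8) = (j^2 + 4*j + 3)/(j - 2)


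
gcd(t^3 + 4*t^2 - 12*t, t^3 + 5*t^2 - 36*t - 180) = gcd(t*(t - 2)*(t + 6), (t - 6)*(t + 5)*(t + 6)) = t + 6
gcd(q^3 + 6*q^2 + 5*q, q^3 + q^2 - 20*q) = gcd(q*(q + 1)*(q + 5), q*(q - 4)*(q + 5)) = q^2 + 5*q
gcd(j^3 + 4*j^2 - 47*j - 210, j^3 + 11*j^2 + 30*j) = j^2 + 11*j + 30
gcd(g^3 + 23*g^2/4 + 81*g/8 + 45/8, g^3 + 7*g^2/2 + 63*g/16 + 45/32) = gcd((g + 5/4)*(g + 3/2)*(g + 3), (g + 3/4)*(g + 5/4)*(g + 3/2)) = g^2 + 11*g/4 + 15/8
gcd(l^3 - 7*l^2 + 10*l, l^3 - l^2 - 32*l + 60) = l^2 - 7*l + 10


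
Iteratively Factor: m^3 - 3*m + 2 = (m - 1)*(m^2 + m - 2) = (m - 1)*(m + 2)*(m - 1)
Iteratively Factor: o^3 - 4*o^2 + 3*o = (o - 1)*(o^2 - 3*o) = (o - 3)*(o - 1)*(o)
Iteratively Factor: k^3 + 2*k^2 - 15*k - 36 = (k + 3)*(k^2 - k - 12) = (k - 4)*(k + 3)*(k + 3)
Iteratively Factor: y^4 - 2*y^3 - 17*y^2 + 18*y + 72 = (y - 3)*(y^3 + y^2 - 14*y - 24) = (y - 3)*(y + 2)*(y^2 - y - 12) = (y - 4)*(y - 3)*(y + 2)*(y + 3)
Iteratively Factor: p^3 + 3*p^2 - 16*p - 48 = (p - 4)*(p^2 + 7*p + 12) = (p - 4)*(p + 4)*(p + 3)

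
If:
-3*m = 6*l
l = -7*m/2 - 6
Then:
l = 1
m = -2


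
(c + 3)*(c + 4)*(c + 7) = c^3 + 14*c^2 + 61*c + 84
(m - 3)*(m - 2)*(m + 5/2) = m^3 - 5*m^2/2 - 13*m/2 + 15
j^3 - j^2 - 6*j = j*(j - 3)*(j + 2)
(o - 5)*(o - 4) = o^2 - 9*o + 20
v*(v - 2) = v^2 - 2*v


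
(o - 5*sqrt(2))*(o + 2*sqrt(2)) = o^2 - 3*sqrt(2)*o - 20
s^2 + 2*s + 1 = (s + 1)^2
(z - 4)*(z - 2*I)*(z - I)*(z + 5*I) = z^4 - 4*z^3 + 2*I*z^3 + 13*z^2 - 8*I*z^2 - 52*z - 10*I*z + 40*I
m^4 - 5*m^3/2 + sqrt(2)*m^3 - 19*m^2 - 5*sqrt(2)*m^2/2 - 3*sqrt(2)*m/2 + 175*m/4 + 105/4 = (m - 3)*(m + 1/2)*(m - 5*sqrt(2)/2)*(m + 7*sqrt(2)/2)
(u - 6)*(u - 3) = u^2 - 9*u + 18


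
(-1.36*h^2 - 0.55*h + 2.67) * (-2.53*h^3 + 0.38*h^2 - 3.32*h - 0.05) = 3.4408*h^5 + 0.8747*h^4 - 2.4489*h^3 + 2.9086*h^2 - 8.8369*h - 0.1335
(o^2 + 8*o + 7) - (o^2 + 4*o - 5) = 4*o + 12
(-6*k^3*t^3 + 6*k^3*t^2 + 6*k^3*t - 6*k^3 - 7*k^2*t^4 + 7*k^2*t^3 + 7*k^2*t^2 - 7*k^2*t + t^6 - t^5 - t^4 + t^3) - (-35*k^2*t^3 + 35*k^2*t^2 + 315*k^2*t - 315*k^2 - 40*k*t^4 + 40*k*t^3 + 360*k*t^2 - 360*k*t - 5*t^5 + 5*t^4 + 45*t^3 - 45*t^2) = -6*k^3*t^3 + 6*k^3*t^2 + 6*k^3*t - 6*k^3 - 7*k^2*t^4 + 42*k^2*t^3 - 28*k^2*t^2 - 322*k^2*t + 315*k^2 + 40*k*t^4 - 40*k*t^3 - 360*k*t^2 + 360*k*t + t^6 + 4*t^5 - 6*t^4 - 44*t^3 + 45*t^2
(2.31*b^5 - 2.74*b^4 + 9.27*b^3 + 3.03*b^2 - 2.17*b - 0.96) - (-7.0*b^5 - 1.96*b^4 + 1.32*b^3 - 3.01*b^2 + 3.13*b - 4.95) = 9.31*b^5 - 0.78*b^4 + 7.95*b^3 + 6.04*b^2 - 5.3*b + 3.99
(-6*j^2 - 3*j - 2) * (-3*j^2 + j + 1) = 18*j^4 + 3*j^3 - 3*j^2 - 5*j - 2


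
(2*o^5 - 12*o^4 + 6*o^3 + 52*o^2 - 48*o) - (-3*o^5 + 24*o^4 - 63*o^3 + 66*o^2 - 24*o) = 5*o^5 - 36*o^4 + 69*o^3 - 14*o^2 - 24*o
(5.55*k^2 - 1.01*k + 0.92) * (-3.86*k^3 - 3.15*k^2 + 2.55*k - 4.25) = -21.423*k^5 - 13.5839*k^4 + 13.7828*k^3 - 29.061*k^2 + 6.6385*k - 3.91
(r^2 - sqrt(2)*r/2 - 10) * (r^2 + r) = r^4 - sqrt(2)*r^3/2 + r^3 - 10*r^2 - sqrt(2)*r^2/2 - 10*r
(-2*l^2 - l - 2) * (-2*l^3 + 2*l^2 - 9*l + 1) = 4*l^5 - 2*l^4 + 20*l^3 + 3*l^2 + 17*l - 2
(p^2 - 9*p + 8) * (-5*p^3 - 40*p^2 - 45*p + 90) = -5*p^5 + 5*p^4 + 275*p^3 + 175*p^2 - 1170*p + 720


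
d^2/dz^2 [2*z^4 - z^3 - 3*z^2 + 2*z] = 24*z^2 - 6*z - 6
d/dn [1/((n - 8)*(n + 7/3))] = 3*(17 - 6*n)/(9*n^4 - 102*n^3 - 47*n^2 + 1904*n + 3136)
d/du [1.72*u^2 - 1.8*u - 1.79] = 3.44*u - 1.8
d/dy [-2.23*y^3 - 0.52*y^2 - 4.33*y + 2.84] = -6.69*y^2 - 1.04*y - 4.33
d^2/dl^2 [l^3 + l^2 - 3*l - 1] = 6*l + 2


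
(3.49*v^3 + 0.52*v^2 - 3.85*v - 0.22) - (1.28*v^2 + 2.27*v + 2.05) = 3.49*v^3 - 0.76*v^2 - 6.12*v - 2.27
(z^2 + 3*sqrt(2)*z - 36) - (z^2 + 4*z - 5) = -4*z + 3*sqrt(2)*z - 31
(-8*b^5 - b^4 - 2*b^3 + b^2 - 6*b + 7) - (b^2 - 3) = -8*b^5 - b^4 - 2*b^3 - 6*b + 10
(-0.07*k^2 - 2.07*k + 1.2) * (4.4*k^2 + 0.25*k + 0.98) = -0.308*k^4 - 9.1255*k^3 + 4.6939*k^2 - 1.7286*k + 1.176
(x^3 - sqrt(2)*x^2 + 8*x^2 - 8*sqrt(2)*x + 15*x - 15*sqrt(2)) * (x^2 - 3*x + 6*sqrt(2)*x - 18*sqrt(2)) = x^5 + 5*x^4 + 5*sqrt(2)*x^4 - 21*x^3 + 25*sqrt(2)*x^3 - 105*x^2 - 45*sqrt(2)*x^2 - 225*sqrt(2)*x + 108*x + 540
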